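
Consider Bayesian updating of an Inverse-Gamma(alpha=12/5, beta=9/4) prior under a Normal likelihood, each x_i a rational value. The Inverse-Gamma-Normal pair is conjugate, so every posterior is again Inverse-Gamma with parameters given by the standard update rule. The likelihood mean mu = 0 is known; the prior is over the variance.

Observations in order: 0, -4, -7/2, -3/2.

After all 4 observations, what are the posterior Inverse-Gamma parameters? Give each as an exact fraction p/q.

obs 1: x=0 → posterior Inverse-Gamma(29/10, 9/4)
obs 2: x=-4 → posterior Inverse-Gamma(17/5, 41/4)
obs 3: x=-7/2 → posterior Inverse-Gamma(39/10, 131/8)
obs 4: x=-3/2 → posterior Inverse-Gamma(22/5, 35/2)

alpha=22/5, beta=35/2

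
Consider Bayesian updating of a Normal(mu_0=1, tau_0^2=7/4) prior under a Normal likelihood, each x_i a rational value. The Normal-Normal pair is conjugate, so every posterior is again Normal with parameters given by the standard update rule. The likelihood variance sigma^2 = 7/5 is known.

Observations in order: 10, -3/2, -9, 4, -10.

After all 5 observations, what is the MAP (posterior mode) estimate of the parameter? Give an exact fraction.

obs 1: x=10 → posterior Normal(6, 7/9)
obs 2: x=-3/2 → posterior Normal(93/28, 1/2)
obs 3: x=-9 → posterior Normal(3/38, 7/19)
obs 4: x=4 → posterior Normal(43/48, 7/24)
obs 5: x=-10 → posterior Normal(-57/58, 7/29)

-57/58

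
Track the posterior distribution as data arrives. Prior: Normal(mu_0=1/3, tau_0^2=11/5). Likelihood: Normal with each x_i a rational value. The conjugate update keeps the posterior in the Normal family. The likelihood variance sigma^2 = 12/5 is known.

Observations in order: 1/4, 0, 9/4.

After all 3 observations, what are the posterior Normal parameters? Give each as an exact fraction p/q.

mu_0=7/10, tau_0^2=44/75

obs 1: x=1/4 → posterior Normal(27/92, 132/115)
obs 2: x=0 → posterior Normal(27/136, 66/85)
obs 3: x=9/4 → posterior Normal(7/10, 44/75)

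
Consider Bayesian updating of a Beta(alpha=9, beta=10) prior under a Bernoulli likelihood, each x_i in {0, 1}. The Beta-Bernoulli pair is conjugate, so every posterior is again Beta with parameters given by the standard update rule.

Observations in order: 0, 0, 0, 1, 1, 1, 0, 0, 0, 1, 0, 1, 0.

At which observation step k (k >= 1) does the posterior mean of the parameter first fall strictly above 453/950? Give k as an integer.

k = 6

obs 1: x=0 → posterior Beta(9, 11)
obs 2: x=0 → posterior Beta(9, 12)
obs 3: x=0 → posterior Beta(9, 13)
obs 4: x=1 → posterior Beta(10, 13)
obs 5: x=1 → posterior Beta(11, 13)
obs 6: x=1 → posterior Beta(12, 13)
obs 7: x=0 → posterior Beta(12, 14)
obs 8: x=0 → posterior Beta(12, 15)
obs 9: x=0 → posterior Beta(12, 16)
obs 10: x=1 → posterior Beta(13, 16)
obs 11: x=0 → posterior Beta(13, 17)
obs 12: x=1 → posterior Beta(14, 17)
obs 13: x=0 → posterior Beta(14, 18)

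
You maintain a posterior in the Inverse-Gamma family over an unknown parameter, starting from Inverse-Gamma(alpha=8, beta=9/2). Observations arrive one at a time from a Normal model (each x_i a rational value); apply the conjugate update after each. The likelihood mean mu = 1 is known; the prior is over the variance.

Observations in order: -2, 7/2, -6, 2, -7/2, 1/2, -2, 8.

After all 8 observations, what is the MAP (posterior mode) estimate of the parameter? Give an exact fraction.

obs 1: x=-2 → posterior Inverse-Gamma(17/2, 9)
obs 2: x=7/2 → posterior Inverse-Gamma(9, 97/8)
obs 3: x=-6 → posterior Inverse-Gamma(19/2, 293/8)
obs 4: x=2 → posterior Inverse-Gamma(10, 297/8)
obs 5: x=-7/2 → posterior Inverse-Gamma(21/2, 189/4)
obs 6: x=1/2 → posterior Inverse-Gamma(11, 379/8)
obs 7: x=-2 → posterior Inverse-Gamma(23/2, 415/8)
obs 8: x=8 → posterior Inverse-Gamma(12, 611/8)

47/8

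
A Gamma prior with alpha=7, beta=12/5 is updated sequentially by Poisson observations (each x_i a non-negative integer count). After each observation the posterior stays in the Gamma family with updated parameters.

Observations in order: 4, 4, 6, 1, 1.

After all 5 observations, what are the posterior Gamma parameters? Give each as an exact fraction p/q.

alpha=23, beta=37/5

obs 1: x=4 → posterior Gamma(11, 17/5)
obs 2: x=4 → posterior Gamma(15, 22/5)
obs 3: x=6 → posterior Gamma(21, 27/5)
obs 4: x=1 → posterior Gamma(22, 32/5)
obs 5: x=1 → posterior Gamma(23, 37/5)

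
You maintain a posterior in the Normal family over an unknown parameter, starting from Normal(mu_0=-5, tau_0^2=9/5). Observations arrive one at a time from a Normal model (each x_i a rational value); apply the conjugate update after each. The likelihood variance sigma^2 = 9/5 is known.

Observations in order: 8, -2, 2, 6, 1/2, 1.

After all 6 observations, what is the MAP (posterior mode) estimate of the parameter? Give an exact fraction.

obs 1: x=8 → posterior Normal(3/2, 9/10)
obs 2: x=-2 → posterior Normal(1/3, 3/5)
obs 3: x=2 → posterior Normal(3/4, 9/20)
obs 4: x=6 → posterior Normal(9/5, 9/25)
obs 5: x=1/2 → posterior Normal(19/12, 3/10)
obs 6: x=1 → posterior Normal(3/2, 9/35)

3/2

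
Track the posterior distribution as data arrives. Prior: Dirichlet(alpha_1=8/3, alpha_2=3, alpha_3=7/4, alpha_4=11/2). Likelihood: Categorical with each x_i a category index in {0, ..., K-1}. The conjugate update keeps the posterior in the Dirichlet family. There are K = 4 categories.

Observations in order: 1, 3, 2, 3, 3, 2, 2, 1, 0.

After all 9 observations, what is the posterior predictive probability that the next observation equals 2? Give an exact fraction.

obs 1: x=1 → posterior Dirichlet(8/3, 4, 7/4, 11/2)
obs 2: x=3 → posterior Dirichlet(8/3, 4, 7/4, 13/2)
obs 3: x=2 → posterior Dirichlet(8/3, 4, 11/4, 13/2)
obs 4: x=3 → posterior Dirichlet(8/3, 4, 11/4, 15/2)
obs 5: x=3 → posterior Dirichlet(8/3, 4, 11/4, 17/2)
obs 6: x=2 → posterior Dirichlet(8/3, 4, 15/4, 17/2)
obs 7: x=2 → posterior Dirichlet(8/3, 4, 19/4, 17/2)
obs 8: x=1 → posterior Dirichlet(8/3, 5, 19/4, 17/2)
obs 9: x=0 → posterior Dirichlet(11/3, 5, 19/4, 17/2)

57/263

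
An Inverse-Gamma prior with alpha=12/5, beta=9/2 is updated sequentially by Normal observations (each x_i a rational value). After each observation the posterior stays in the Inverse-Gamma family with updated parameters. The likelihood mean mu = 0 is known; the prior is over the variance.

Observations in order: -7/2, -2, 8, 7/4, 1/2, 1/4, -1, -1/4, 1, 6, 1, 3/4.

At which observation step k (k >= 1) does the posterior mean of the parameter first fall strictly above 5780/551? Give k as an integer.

k = 3

obs 1: x=-7/2 → posterior Inverse-Gamma(29/10, 85/8)
obs 2: x=-2 → posterior Inverse-Gamma(17/5, 101/8)
obs 3: x=8 → posterior Inverse-Gamma(39/10, 357/8)
obs 4: x=7/4 → posterior Inverse-Gamma(22/5, 1477/32)
obs 5: x=1/2 → posterior Inverse-Gamma(49/10, 1481/32)
obs 6: x=1/4 → posterior Inverse-Gamma(27/5, 741/16)
obs 7: x=-1 → posterior Inverse-Gamma(59/10, 749/16)
obs 8: x=-1/4 → posterior Inverse-Gamma(32/5, 1499/32)
obs 9: x=1 → posterior Inverse-Gamma(69/10, 1515/32)
obs 10: x=6 → posterior Inverse-Gamma(37/5, 2091/32)
obs 11: x=1 → posterior Inverse-Gamma(79/10, 2107/32)
obs 12: x=3/4 → posterior Inverse-Gamma(42/5, 529/8)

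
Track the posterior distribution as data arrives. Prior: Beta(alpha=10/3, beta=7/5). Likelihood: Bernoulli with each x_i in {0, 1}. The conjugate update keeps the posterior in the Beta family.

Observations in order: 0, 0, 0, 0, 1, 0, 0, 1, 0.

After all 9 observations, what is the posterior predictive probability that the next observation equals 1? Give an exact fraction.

40/103

obs 1: x=0 → posterior Beta(10/3, 12/5)
obs 2: x=0 → posterior Beta(10/3, 17/5)
obs 3: x=0 → posterior Beta(10/3, 22/5)
obs 4: x=0 → posterior Beta(10/3, 27/5)
obs 5: x=1 → posterior Beta(13/3, 27/5)
obs 6: x=0 → posterior Beta(13/3, 32/5)
obs 7: x=0 → posterior Beta(13/3, 37/5)
obs 8: x=1 → posterior Beta(16/3, 37/5)
obs 9: x=0 → posterior Beta(16/3, 42/5)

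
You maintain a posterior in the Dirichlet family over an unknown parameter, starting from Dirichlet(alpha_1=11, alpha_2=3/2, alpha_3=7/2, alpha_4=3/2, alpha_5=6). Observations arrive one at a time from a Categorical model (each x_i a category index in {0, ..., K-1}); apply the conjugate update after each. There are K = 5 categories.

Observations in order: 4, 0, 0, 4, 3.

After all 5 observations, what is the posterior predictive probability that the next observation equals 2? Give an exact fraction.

obs 1: x=4 → posterior Dirichlet(11, 3/2, 7/2, 3/2, 7)
obs 2: x=0 → posterior Dirichlet(12, 3/2, 7/2, 3/2, 7)
obs 3: x=0 → posterior Dirichlet(13, 3/2, 7/2, 3/2, 7)
obs 4: x=4 → posterior Dirichlet(13, 3/2, 7/2, 3/2, 8)
obs 5: x=3 → posterior Dirichlet(13, 3/2, 7/2, 5/2, 8)

7/57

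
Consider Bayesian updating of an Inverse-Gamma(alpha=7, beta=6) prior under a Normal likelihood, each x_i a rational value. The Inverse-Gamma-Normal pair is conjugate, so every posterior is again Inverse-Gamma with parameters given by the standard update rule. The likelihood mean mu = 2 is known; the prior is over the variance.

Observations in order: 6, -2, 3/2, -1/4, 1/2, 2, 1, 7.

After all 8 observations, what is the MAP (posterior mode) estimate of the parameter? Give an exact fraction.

obs 1: x=6 → posterior Inverse-Gamma(15/2, 14)
obs 2: x=-2 → posterior Inverse-Gamma(8, 22)
obs 3: x=3/2 → posterior Inverse-Gamma(17/2, 177/8)
obs 4: x=-1/4 → posterior Inverse-Gamma(9, 789/32)
obs 5: x=1/2 → posterior Inverse-Gamma(19/2, 825/32)
obs 6: x=2 → posterior Inverse-Gamma(10, 825/32)
obs 7: x=1 → posterior Inverse-Gamma(21/2, 841/32)
obs 8: x=7 → posterior Inverse-Gamma(11, 1241/32)

1241/384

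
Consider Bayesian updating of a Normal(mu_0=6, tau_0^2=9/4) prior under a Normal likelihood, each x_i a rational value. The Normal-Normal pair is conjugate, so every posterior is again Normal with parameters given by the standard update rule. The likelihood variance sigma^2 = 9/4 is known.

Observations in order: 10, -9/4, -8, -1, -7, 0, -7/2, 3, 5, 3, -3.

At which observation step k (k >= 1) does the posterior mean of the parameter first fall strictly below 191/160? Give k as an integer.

obs 1: x=10 → posterior Normal(8, 9/8)
obs 2: x=-9/4 → posterior Normal(55/12, 3/4)
obs 3: x=-8 → posterior Normal(23/16, 9/16)
obs 4: x=-1 → posterior Normal(19/20, 9/20)
obs 5: x=-7 → posterior Normal(-3/8, 3/8)
obs 6: x=0 → posterior Normal(-9/28, 9/28)
obs 7: x=-7/2 → posterior Normal(-23/32, 9/32)
obs 8: x=3 → posterior Normal(-11/36, 1/4)
obs 9: x=5 → posterior Normal(9/40, 9/40)
obs 10: x=3 → posterior Normal(21/44, 9/44)
obs 11: x=-3 → posterior Normal(3/16, 3/16)

k = 4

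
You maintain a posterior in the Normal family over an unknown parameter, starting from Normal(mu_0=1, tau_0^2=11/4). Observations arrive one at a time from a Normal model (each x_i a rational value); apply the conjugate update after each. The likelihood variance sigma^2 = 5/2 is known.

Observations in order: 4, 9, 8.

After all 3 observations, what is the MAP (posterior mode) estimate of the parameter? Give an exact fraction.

241/43

obs 1: x=4 → posterior Normal(18/7, 55/42)
obs 2: x=9 → posterior Normal(153/32, 55/64)
obs 3: x=8 → posterior Normal(241/43, 55/86)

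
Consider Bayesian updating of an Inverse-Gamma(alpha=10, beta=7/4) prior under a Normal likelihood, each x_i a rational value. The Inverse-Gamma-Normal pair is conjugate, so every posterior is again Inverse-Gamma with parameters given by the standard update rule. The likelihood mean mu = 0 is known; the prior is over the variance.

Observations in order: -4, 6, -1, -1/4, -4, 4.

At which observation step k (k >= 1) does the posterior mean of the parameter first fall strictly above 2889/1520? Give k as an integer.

k = 2

obs 1: x=-4 → posterior Inverse-Gamma(21/2, 39/4)
obs 2: x=6 → posterior Inverse-Gamma(11, 111/4)
obs 3: x=-1 → posterior Inverse-Gamma(23/2, 113/4)
obs 4: x=-1/4 → posterior Inverse-Gamma(12, 905/32)
obs 5: x=-4 → posterior Inverse-Gamma(25/2, 1161/32)
obs 6: x=4 → posterior Inverse-Gamma(13, 1417/32)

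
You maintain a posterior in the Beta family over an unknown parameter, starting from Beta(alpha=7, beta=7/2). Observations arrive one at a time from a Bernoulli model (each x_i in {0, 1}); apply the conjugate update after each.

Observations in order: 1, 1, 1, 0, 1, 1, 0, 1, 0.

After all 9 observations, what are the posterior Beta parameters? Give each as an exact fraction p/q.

alpha=13, beta=13/2

obs 1: x=1 → posterior Beta(8, 7/2)
obs 2: x=1 → posterior Beta(9, 7/2)
obs 3: x=1 → posterior Beta(10, 7/2)
obs 4: x=0 → posterior Beta(10, 9/2)
obs 5: x=1 → posterior Beta(11, 9/2)
obs 6: x=1 → posterior Beta(12, 9/2)
obs 7: x=0 → posterior Beta(12, 11/2)
obs 8: x=1 → posterior Beta(13, 11/2)
obs 9: x=0 → posterior Beta(13, 13/2)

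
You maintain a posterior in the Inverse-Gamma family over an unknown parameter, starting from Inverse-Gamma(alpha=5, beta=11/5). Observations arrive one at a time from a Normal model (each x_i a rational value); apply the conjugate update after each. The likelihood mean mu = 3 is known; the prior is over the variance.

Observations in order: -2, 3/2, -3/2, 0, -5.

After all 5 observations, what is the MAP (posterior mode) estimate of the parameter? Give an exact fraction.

1249/170

obs 1: x=-2 → posterior Inverse-Gamma(11/2, 147/10)
obs 2: x=3/2 → posterior Inverse-Gamma(6, 633/40)
obs 3: x=-3/2 → posterior Inverse-Gamma(13/2, 519/20)
obs 4: x=0 → posterior Inverse-Gamma(7, 609/20)
obs 5: x=-5 → posterior Inverse-Gamma(15/2, 1249/20)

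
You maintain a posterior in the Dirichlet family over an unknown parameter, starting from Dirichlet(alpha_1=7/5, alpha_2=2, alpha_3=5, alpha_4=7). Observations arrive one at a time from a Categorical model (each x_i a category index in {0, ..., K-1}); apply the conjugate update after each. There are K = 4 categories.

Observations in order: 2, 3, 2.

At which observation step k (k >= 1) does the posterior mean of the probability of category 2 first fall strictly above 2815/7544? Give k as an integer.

obs 1: x=2 → posterior Dirichlet(7/5, 2, 6, 7)
obs 2: x=3 → posterior Dirichlet(7/5, 2, 6, 8)
obs 3: x=2 → posterior Dirichlet(7/5, 2, 7, 8)

k = 3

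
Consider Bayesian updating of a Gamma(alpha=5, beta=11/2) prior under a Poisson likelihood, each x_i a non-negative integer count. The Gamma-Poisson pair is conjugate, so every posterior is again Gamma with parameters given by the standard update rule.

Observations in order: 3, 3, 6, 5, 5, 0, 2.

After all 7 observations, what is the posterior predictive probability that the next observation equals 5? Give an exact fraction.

obs 1: x=3 → posterior Gamma(8, 13/2)
obs 2: x=3 → posterior Gamma(11, 15/2)
obs 3: x=6 → posterior Gamma(17, 17/2)
obs 4: x=5 → posterior Gamma(22, 19/2)
obs 5: x=5 → posterior Gamma(27, 21/2)
obs 6: x=0 → posterior Gamma(27, 23/2)
obs 7: x=2 → posterior Gamma(29, 25/2)

87831963924145384225994348526000976562500000000/1546132562196033993109383389296863818106322566003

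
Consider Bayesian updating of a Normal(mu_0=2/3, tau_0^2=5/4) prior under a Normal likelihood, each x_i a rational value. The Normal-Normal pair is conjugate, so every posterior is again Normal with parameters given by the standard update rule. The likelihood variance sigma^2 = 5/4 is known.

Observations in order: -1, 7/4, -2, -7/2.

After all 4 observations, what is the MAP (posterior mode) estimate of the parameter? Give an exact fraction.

-49/60

obs 1: x=-1 → posterior Normal(-1/6, 5/8)
obs 2: x=7/4 → posterior Normal(17/36, 5/12)
obs 3: x=-2 → posterior Normal(-7/48, 5/16)
obs 4: x=-7/2 → posterior Normal(-49/60, 1/4)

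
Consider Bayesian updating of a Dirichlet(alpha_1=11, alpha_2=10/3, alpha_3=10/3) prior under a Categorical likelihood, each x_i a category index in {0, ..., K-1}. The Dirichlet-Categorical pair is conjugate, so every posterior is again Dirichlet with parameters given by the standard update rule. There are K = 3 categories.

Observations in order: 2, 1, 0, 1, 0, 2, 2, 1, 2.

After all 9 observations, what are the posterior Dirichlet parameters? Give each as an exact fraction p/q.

alpha_1=13, alpha_2=19/3, alpha_3=22/3

obs 1: x=2 → posterior Dirichlet(11, 10/3, 13/3)
obs 2: x=1 → posterior Dirichlet(11, 13/3, 13/3)
obs 3: x=0 → posterior Dirichlet(12, 13/3, 13/3)
obs 4: x=1 → posterior Dirichlet(12, 16/3, 13/3)
obs 5: x=0 → posterior Dirichlet(13, 16/3, 13/3)
obs 6: x=2 → posterior Dirichlet(13, 16/3, 16/3)
obs 7: x=2 → posterior Dirichlet(13, 16/3, 19/3)
obs 8: x=1 → posterior Dirichlet(13, 19/3, 19/3)
obs 9: x=2 → posterior Dirichlet(13, 19/3, 22/3)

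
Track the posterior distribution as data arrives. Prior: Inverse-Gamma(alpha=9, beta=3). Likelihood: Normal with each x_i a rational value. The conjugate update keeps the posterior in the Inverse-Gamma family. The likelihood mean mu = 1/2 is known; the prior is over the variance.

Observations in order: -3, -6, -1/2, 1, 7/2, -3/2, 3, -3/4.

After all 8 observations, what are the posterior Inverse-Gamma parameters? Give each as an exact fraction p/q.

alpha=13, beta=1321/32

obs 1: x=-3 → posterior Inverse-Gamma(19/2, 73/8)
obs 2: x=-6 → posterior Inverse-Gamma(10, 121/4)
obs 3: x=-1/2 → posterior Inverse-Gamma(21/2, 123/4)
obs 4: x=1 → posterior Inverse-Gamma(11, 247/8)
obs 5: x=7/2 → posterior Inverse-Gamma(23/2, 283/8)
obs 6: x=-3/2 → posterior Inverse-Gamma(12, 299/8)
obs 7: x=3 → posterior Inverse-Gamma(25/2, 81/2)
obs 8: x=-3/4 → posterior Inverse-Gamma(13, 1321/32)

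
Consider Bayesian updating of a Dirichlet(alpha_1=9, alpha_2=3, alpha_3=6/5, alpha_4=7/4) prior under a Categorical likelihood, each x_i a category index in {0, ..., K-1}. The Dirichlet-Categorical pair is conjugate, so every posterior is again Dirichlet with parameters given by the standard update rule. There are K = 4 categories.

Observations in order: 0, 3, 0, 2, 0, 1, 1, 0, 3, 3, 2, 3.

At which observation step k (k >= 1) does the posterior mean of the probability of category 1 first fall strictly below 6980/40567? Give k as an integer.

k = 3

obs 1: x=0 → posterior Dirichlet(10, 3, 6/5, 7/4)
obs 2: x=3 → posterior Dirichlet(10, 3, 6/5, 11/4)
obs 3: x=0 → posterior Dirichlet(11, 3, 6/5, 11/4)
obs 4: x=2 → posterior Dirichlet(11, 3, 11/5, 11/4)
obs 5: x=0 → posterior Dirichlet(12, 3, 11/5, 11/4)
obs 6: x=1 → posterior Dirichlet(12, 4, 11/5, 11/4)
obs 7: x=1 → posterior Dirichlet(12, 5, 11/5, 11/4)
obs 8: x=0 → posterior Dirichlet(13, 5, 11/5, 11/4)
obs 9: x=3 → posterior Dirichlet(13, 5, 11/5, 15/4)
obs 10: x=3 → posterior Dirichlet(13, 5, 11/5, 19/4)
obs 11: x=2 → posterior Dirichlet(13, 5, 16/5, 19/4)
obs 12: x=3 → posterior Dirichlet(13, 5, 16/5, 23/4)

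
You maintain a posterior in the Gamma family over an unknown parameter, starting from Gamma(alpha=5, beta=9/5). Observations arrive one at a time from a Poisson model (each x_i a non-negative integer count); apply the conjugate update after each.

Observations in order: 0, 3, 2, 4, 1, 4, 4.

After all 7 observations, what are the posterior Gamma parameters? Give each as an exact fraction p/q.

alpha=23, beta=44/5

obs 1: x=0 → posterior Gamma(5, 14/5)
obs 2: x=3 → posterior Gamma(8, 19/5)
obs 3: x=2 → posterior Gamma(10, 24/5)
obs 4: x=4 → posterior Gamma(14, 29/5)
obs 5: x=1 → posterior Gamma(15, 34/5)
obs 6: x=4 → posterior Gamma(19, 39/5)
obs 7: x=4 → posterior Gamma(23, 44/5)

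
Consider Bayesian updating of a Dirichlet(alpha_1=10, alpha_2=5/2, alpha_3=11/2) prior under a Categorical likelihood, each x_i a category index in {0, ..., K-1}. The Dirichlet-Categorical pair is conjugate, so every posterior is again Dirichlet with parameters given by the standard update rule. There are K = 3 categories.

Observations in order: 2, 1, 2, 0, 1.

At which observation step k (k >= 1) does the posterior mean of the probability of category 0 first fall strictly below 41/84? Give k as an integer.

k = 3

obs 1: x=2 → posterior Dirichlet(10, 5/2, 13/2)
obs 2: x=1 → posterior Dirichlet(10, 7/2, 13/2)
obs 3: x=2 → posterior Dirichlet(10, 7/2, 15/2)
obs 4: x=0 → posterior Dirichlet(11, 7/2, 15/2)
obs 5: x=1 → posterior Dirichlet(11, 9/2, 15/2)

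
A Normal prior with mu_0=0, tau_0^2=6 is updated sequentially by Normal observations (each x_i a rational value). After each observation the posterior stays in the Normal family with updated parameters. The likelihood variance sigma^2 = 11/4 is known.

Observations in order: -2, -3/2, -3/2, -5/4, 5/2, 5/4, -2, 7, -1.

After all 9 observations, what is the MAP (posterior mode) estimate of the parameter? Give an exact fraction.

obs 1: x=-2 → posterior Normal(-48/35, 66/35)
obs 2: x=-3/2 → posterior Normal(-84/59, 66/59)
obs 3: x=-3/2 → posterior Normal(-120/83, 66/83)
obs 4: x=-5/4 → posterior Normal(-150/107, 66/107)
obs 5: x=5/2 → posterior Normal(-90/131, 66/131)
obs 6: x=5/4 → posterior Normal(-12/31, 66/155)
obs 7: x=-2 → posterior Normal(-108/179, 66/179)
obs 8: x=7 → posterior Normal(60/203, 66/203)
obs 9: x=-1 → posterior Normal(36/227, 66/227)

36/227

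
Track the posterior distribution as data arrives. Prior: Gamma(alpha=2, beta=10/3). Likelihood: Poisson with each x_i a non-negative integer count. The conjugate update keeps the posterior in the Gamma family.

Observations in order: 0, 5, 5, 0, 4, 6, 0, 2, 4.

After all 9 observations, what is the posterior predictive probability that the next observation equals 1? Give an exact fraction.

obs 1: x=0 → posterior Gamma(2, 13/3)
obs 2: x=5 → posterior Gamma(7, 16/3)
obs 3: x=5 → posterior Gamma(12, 19/3)
obs 4: x=0 → posterior Gamma(12, 22/3)
obs 5: x=4 → posterior Gamma(16, 25/3)
obs 6: x=6 → posterior Gamma(22, 28/3)
obs 7: x=0 → posterior Gamma(22, 31/3)
obs 8: x=2 → posterior Gamma(24, 34/3)
obs 9: x=4 → posterior Gamma(28, 37/3)

1705562224858195800550692764210159891587431141/7205759403792793600000000000000000000000000000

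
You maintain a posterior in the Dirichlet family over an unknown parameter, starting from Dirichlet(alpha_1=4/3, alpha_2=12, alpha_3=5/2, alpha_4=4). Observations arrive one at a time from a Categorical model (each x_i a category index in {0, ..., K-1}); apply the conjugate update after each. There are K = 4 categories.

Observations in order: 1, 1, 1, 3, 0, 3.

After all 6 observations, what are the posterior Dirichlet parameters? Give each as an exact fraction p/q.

obs 1: x=1 → posterior Dirichlet(4/3, 13, 5/2, 4)
obs 2: x=1 → posterior Dirichlet(4/3, 14, 5/2, 4)
obs 3: x=1 → posterior Dirichlet(4/3, 15, 5/2, 4)
obs 4: x=3 → posterior Dirichlet(4/3, 15, 5/2, 5)
obs 5: x=0 → posterior Dirichlet(7/3, 15, 5/2, 5)
obs 6: x=3 → posterior Dirichlet(7/3, 15, 5/2, 6)

alpha_1=7/3, alpha_2=15, alpha_3=5/2, alpha_4=6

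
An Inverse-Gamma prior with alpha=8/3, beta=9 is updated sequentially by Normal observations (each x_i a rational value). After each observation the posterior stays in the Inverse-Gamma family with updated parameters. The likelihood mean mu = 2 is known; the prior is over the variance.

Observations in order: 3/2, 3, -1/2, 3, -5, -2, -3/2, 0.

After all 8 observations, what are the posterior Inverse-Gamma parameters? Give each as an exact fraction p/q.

alpha=20/3, beta=431/8

obs 1: x=3/2 → posterior Inverse-Gamma(19/6, 73/8)
obs 2: x=3 → posterior Inverse-Gamma(11/3, 77/8)
obs 3: x=-1/2 → posterior Inverse-Gamma(25/6, 51/4)
obs 4: x=3 → posterior Inverse-Gamma(14/3, 53/4)
obs 5: x=-5 → posterior Inverse-Gamma(31/6, 151/4)
obs 6: x=-2 → posterior Inverse-Gamma(17/3, 183/4)
obs 7: x=-3/2 → posterior Inverse-Gamma(37/6, 415/8)
obs 8: x=0 → posterior Inverse-Gamma(20/3, 431/8)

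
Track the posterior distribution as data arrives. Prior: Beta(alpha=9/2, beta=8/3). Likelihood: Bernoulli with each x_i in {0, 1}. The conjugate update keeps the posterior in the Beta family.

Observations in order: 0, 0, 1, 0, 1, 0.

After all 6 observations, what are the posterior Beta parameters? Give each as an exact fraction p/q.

obs 1: x=0 → posterior Beta(9/2, 11/3)
obs 2: x=0 → posterior Beta(9/2, 14/3)
obs 3: x=1 → posterior Beta(11/2, 14/3)
obs 4: x=0 → posterior Beta(11/2, 17/3)
obs 5: x=1 → posterior Beta(13/2, 17/3)
obs 6: x=0 → posterior Beta(13/2, 20/3)

alpha=13/2, beta=20/3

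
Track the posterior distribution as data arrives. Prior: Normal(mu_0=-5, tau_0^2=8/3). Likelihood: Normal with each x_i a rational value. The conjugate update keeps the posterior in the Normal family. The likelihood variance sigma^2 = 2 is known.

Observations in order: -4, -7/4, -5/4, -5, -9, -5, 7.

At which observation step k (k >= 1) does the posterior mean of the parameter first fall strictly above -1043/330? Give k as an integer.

obs 1: x=-4 → posterior Normal(-31/7, 8/7)
obs 2: x=-7/4 → posterior Normal(-38/11, 8/11)
obs 3: x=-5/4 → posterior Normal(-43/15, 8/15)
obs 4: x=-5 → posterior Normal(-63/19, 8/19)
obs 5: x=-9 → posterior Normal(-99/23, 8/23)
obs 6: x=-5 → posterior Normal(-119/27, 8/27)
obs 7: x=7 → posterior Normal(-91/31, 8/31)

k = 3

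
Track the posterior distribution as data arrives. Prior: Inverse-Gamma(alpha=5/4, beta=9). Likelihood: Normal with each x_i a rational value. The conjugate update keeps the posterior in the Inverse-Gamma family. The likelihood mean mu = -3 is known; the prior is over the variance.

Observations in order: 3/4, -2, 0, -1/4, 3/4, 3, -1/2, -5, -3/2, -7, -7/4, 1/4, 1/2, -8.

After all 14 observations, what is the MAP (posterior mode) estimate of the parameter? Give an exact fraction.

2841/296

obs 1: x=3/4 → posterior Inverse-Gamma(7/4, 513/32)
obs 2: x=-2 → posterior Inverse-Gamma(9/4, 529/32)
obs 3: x=0 → posterior Inverse-Gamma(11/4, 673/32)
obs 4: x=-1/4 → posterior Inverse-Gamma(13/4, 397/16)
obs 5: x=3/4 → posterior Inverse-Gamma(15/4, 1019/32)
obs 6: x=3 → posterior Inverse-Gamma(17/4, 1595/32)
obs 7: x=-1/2 → posterior Inverse-Gamma(19/4, 1695/32)
obs 8: x=-5 → posterior Inverse-Gamma(21/4, 1759/32)
obs 9: x=-3/2 → posterior Inverse-Gamma(23/4, 1795/32)
obs 10: x=-7 → posterior Inverse-Gamma(25/4, 2051/32)
obs 11: x=-7/4 → posterior Inverse-Gamma(27/4, 519/8)
obs 12: x=1/4 → posterior Inverse-Gamma(29/4, 2245/32)
obs 13: x=1/2 → posterior Inverse-Gamma(31/4, 2441/32)
obs 14: x=-8 → posterior Inverse-Gamma(33/4, 2841/32)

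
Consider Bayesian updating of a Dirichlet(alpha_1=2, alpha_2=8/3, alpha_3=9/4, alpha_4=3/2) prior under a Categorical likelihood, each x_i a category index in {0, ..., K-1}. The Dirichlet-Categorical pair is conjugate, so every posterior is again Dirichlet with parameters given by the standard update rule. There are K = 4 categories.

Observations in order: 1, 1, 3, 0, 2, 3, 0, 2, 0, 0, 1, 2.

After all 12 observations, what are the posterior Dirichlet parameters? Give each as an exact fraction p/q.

alpha_1=6, alpha_2=17/3, alpha_3=21/4, alpha_4=7/2

obs 1: x=1 → posterior Dirichlet(2, 11/3, 9/4, 3/2)
obs 2: x=1 → posterior Dirichlet(2, 14/3, 9/4, 3/2)
obs 3: x=3 → posterior Dirichlet(2, 14/3, 9/4, 5/2)
obs 4: x=0 → posterior Dirichlet(3, 14/3, 9/4, 5/2)
obs 5: x=2 → posterior Dirichlet(3, 14/3, 13/4, 5/2)
obs 6: x=3 → posterior Dirichlet(3, 14/3, 13/4, 7/2)
obs 7: x=0 → posterior Dirichlet(4, 14/3, 13/4, 7/2)
obs 8: x=2 → posterior Dirichlet(4, 14/3, 17/4, 7/2)
obs 9: x=0 → posterior Dirichlet(5, 14/3, 17/4, 7/2)
obs 10: x=0 → posterior Dirichlet(6, 14/3, 17/4, 7/2)
obs 11: x=1 → posterior Dirichlet(6, 17/3, 17/4, 7/2)
obs 12: x=2 → posterior Dirichlet(6, 17/3, 21/4, 7/2)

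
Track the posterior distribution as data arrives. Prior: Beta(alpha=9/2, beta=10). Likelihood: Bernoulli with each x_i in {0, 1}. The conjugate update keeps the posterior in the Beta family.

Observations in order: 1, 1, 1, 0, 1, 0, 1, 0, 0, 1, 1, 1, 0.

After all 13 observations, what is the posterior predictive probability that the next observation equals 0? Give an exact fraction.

6/11

obs 1: x=1 → posterior Beta(11/2, 10)
obs 2: x=1 → posterior Beta(13/2, 10)
obs 3: x=1 → posterior Beta(15/2, 10)
obs 4: x=0 → posterior Beta(15/2, 11)
obs 5: x=1 → posterior Beta(17/2, 11)
obs 6: x=0 → posterior Beta(17/2, 12)
obs 7: x=1 → posterior Beta(19/2, 12)
obs 8: x=0 → posterior Beta(19/2, 13)
obs 9: x=0 → posterior Beta(19/2, 14)
obs 10: x=1 → posterior Beta(21/2, 14)
obs 11: x=1 → posterior Beta(23/2, 14)
obs 12: x=1 → posterior Beta(25/2, 14)
obs 13: x=0 → posterior Beta(25/2, 15)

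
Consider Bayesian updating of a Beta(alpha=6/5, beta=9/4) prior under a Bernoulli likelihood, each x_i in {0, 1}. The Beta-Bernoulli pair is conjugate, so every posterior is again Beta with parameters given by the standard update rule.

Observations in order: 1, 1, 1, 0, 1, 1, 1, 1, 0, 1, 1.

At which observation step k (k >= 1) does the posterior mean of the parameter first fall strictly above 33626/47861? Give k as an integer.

obs 1: x=1 → posterior Beta(11/5, 9/4)
obs 2: x=1 → posterior Beta(16/5, 9/4)
obs 3: x=1 → posterior Beta(21/5, 9/4)
obs 4: x=0 → posterior Beta(21/5, 13/4)
obs 5: x=1 → posterior Beta(26/5, 13/4)
obs 6: x=1 → posterior Beta(31/5, 13/4)
obs 7: x=1 → posterior Beta(36/5, 13/4)
obs 8: x=1 → posterior Beta(41/5, 13/4)
obs 9: x=0 → posterior Beta(41/5, 17/4)
obs 10: x=1 → posterior Beta(46/5, 17/4)
obs 11: x=1 → posterior Beta(51/5, 17/4)

k = 8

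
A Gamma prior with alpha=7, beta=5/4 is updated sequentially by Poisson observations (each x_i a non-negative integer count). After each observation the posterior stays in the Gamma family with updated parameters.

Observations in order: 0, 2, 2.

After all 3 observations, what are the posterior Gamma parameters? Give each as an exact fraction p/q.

obs 1: x=0 → posterior Gamma(7, 9/4)
obs 2: x=2 → posterior Gamma(9, 13/4)
obs 3: x=2 → posterior Gamma(11, 17/4)

alpha=11, beta=17/4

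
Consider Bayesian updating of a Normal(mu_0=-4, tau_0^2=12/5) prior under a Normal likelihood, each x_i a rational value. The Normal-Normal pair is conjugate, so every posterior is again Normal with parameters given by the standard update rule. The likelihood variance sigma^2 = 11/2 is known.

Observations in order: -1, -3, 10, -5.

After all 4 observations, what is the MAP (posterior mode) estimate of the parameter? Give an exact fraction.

-196/151

obs 1: x=-1 → posterior Normal(-244/79, 132/79)
obs 2: x=-3 → posterior Normal(-316/103, 132/103)
obs 3: x=10 → posterior Normal(-76/127, 132/127)
obs 4: x=-5 → posterior Normal(-196/151, 132/151)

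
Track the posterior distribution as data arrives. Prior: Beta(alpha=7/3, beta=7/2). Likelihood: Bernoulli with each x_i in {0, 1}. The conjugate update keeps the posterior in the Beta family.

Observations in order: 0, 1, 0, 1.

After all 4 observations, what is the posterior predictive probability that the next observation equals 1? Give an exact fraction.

26/59

obs 1: x=0 → posterior Beta(7/3, 9/2)
obs 2: x=1 → posterior Beta(10/3, 9/2)
obs 3: x=0 → posterior Beta(10/3, 11/2)
obs 4: x=1 → posterior Beta(13/3, 11/2)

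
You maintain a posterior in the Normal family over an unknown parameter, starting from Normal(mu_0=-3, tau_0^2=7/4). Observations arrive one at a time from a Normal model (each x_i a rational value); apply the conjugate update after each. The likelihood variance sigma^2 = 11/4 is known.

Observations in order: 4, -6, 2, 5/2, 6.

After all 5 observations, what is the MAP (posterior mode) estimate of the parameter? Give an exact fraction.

53/92

obs 1: x=4 → posterior Normal(-5/18, 77/72)
obs 2: x=-6 → posterior Normal(-47/25, 77/100)
obs 3: x=2 → posterior Normal(-33/32, 77/128)
obs 4: x=5/2 → posterior Normal(-31/78, 77/156)
obs 5: x=6 → posterior Normal(53/92, 77/184)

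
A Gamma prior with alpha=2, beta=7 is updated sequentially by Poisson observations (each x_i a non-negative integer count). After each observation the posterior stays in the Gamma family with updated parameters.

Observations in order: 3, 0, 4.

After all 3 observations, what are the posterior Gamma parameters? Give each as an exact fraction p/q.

obs 1: x=3 → posterior Gamma(5, 8)
obs 2: x=0 → posterior Gamma(5, 9)
obs 3: x=4 → posterior Gamma(9, 10)

alpha=9, beta=10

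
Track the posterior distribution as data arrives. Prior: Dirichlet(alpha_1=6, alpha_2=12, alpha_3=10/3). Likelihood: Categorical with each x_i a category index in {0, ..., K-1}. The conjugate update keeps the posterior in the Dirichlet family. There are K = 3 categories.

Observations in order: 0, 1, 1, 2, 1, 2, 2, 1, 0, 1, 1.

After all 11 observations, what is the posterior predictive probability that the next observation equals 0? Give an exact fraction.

obs 1: x=0 → posterior Dirichlet(7, 12, 10/3)
obs 2: x=1 → posterior Dirichlet(7, 13, 10/3)
obs 3: x=1 → posterior Dirichlet(7, 14, 10/3)
obs 4: x=2 → posterior Dirichlet(7, 14, 13/3)
obs 5: x=1 → posterior Dirichlet(7, 15, 13/3)
obs 6: x=2 → posterior Dirichlet(7, 15, 16/3)
obs 7: x=2 → posterior Dirichlet(7, 15, 19/3)
obs 8: x=1 → posterior Dirichlet(7, 16, 19/3)
obs 9: x=0 → posterior Dirichlet(8, 16, 19/3)
obs 10: x=1 → posterior Dirichlet(8, 17, 19/3)
obs 11: x=1 → posterior Dirichlet(8, 18, 19/3)

24/97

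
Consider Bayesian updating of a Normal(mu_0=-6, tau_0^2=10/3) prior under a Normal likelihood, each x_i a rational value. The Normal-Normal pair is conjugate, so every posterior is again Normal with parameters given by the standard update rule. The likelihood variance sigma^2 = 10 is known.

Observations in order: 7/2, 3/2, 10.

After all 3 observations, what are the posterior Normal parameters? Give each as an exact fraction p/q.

mu_0=-1/2, tau_0^2=5/3

obs 1: x=7/2 → posterior Normal(-29/8, 5/2)
obs 2: x=3/2 → posterior Normal(-13/5, 2)
obs 3: x=10 → posterior Normal(-1/2, 5/3)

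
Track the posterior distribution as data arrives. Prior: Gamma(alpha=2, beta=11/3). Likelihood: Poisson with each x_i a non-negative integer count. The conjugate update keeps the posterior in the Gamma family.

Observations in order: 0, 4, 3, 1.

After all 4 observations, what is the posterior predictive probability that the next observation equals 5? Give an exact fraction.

obs 1: x=0 → posterior Gamma(2, 14/3)
obs 2: x=4 → posterior Gamma(6, 17/3)
obs 3: x=3 → posterior Gamma(9, 20/3)
obs 4: x=1 → posterior Gamma(10, 23/3)

775131451318586439/64509974703297150976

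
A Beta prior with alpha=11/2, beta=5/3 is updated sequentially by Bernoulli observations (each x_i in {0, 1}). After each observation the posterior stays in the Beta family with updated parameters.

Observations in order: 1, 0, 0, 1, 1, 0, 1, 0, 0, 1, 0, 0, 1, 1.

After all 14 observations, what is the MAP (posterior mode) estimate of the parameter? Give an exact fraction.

3/5

obs 1: x=1 → posterior Beta(13/2, 5/3)
obs 2: x=0 → posterior Beta(13/2, 8/3)
obs 3: x=0 → posterior Beta(13/2, 11/3)
obs 4: x=1 → posterior Beta(15/2, 11/3)
obs 5: x=1 → posterior Beta(17/2, 11/3)
obs 6: x=0 → posterior Beta(17/2, 14/3)
obs 7: x=1 → posterior Beta(19/2, 14/3)
obs 8: x=0 → posterior Beta(19/2, 17/3)
obs 9: x=0 → posterior Beta(19/2, 20/3)
obs 10: x=1 → posterior Beta(21/2, 20/3)
obs 11: x=0 → posterior Beta(21/2, 23/3)
obs 12: x=0 → posterior Beta(21/2, 26/3)
obs 13: x=1 → posterior Beta(23/2, 26/3)
obs 14: x=1 → posterior Beta(25/2, 26/3)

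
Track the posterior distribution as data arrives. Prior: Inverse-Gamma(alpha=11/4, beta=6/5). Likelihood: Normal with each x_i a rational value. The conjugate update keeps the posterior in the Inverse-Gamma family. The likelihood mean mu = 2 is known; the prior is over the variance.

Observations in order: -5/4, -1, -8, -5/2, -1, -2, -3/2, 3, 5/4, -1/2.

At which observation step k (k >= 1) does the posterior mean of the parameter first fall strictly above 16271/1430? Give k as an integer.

obs 1: x=-5/4 → posterior Inverse-Gamma(13/4, 1037/160)
obs 2: x=-1 → posterior Inverse-Gamma(15/4, 1757/160)
obs 3: x=-8 → posterior Inverse-Gamma(17/4, 9757/160)
obs 4: x=-5/2 → posterior Inverse-Gamma(19/4, 11377/160)
obs 5: x=-1 → posterior Inverse-Gamma(21/4, 12097/160)
obs 6: x=-2 → posterior Inverse-Gamma(23/4, 13377/160)
obs 7: x=-3/2 → posterior Inverse-Gamma(25/4, 14357/160)
obs 8: x=3 → posterior Inverse-Gamma(27/4, 14437/160)
obs 9: x=5/4 → posterior Inverse-Gamma(29/4, 7241/80)
obs 10: x=-1/2 → posterior Inverse-Gamma(31/4, 7491/80)

k = 3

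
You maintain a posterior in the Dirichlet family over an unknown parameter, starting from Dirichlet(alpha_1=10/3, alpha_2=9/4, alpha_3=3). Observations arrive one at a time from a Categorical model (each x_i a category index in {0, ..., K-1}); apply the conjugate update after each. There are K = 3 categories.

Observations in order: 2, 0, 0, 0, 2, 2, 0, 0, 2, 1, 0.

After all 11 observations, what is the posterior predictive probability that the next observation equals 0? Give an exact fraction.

112/235

obs 1: x=2 → posterior Dirichlet(10/3, 9/4, 4)
obs 2: x=0 → posterior Dirichlet(13/3, 9/4, 4)
obs 3: x=0 → posterior Dirichlet(16/3, 9/4, 4)
obs 4: x=0 → posterior Dirichlet(19/3, 9/4, 4)
obs 5: x=2 → posterior Dirichlet(19/3, 9/4, 5)
obs 6: x=2 → posterior Dirichlet(19/3, 9/4, 6)
obs 7: x=0 → posterior Dirichlet(22/3, 9/4, 6)
obs 8: x=0 → posterior Dirichlet(25/3, 9/4, 6)
obs 9: x=2 → posterior Dirichlet(25/3, 9/4, 7)
obs 10: x=1 → posterior Dirichlet(25/3, 13/4, 7)
obs 11: x=0 → posterior Dirichlet(28/3, 13/4, 7)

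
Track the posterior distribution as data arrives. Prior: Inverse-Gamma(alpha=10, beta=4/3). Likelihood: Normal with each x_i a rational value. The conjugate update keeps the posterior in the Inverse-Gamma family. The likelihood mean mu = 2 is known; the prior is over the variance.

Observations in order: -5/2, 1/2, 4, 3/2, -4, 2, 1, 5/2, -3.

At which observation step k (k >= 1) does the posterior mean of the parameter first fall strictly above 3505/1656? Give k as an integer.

obs 1: x=-5/2 → posterior Inverse-Gamma(21/2, 275/24)
obs 2: x=1/2 → posterior Inverse-Gamma(11, 151/12)
obs 3: x=4 → posterior Inverse-Gamma(23/2, 175/12)
obs 4: x=3/2 → posterior Inverse-Gamma(12, 353/24)
obs 5: x=-4 → posterior Inverse-Gamma(25/2, 785/24)
obs 6: x=2 → posterior Inverse-Gamma(13, 785/24)
obs 7: x=1 → posterior Inverse-Gamma(27/2, 797/24)
obs 8: x=5/2 → posterior Inverse-Gamma(14, 100/3)
obs 9: x=-3 → posterior Inverse-Gamma(29/2, 275/6)

k = 5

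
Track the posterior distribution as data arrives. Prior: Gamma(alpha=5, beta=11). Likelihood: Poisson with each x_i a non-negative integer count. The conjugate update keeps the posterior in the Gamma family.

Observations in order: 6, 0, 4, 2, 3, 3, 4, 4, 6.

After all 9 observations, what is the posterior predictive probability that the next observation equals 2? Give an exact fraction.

obs 1: x=6 → posterior Gamma(11, 12)
obs 2: x=0 → posterior Gamma(11, 13)
obs 3: x=4 → posterior Gamma(15, 14)
obs 4: x=2 → posterior Gamma(17, 15)
obs 5: x=3 → posterior Gamma(20, 16)
obs 6: x=3 → posterior Gamma(23, 17)
obs 7: x=4 → posterior Gamma(27, 18)
obs 8: x=4 → posterior Gamma(31, 19)
obs 9: x=6 → posterior Gamma(37, 20)

966195842908160000000000000000000000000000000000000/3685975927806112219127687339549342762856035687969181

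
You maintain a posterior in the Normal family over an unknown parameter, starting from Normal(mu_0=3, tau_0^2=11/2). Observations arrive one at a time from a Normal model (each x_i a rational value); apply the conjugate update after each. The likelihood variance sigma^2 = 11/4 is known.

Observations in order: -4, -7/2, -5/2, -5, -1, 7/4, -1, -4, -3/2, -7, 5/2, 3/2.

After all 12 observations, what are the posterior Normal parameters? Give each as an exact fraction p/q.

obs 1: x=-4 → posterior Normal(-5/3, 11/6)
obs 2: x=-7/2 → posterior Normal(-12/5, 11/10)
obs 3: x=-5/2 → posterior Normal(-17/7, 11/14)
obs 4: x=-5 → posterior Normal(-3, 11/18)
obs 5: x=-1 → posterior Normal(-29/11, 1/2)
obs 6: x=7/4 → posterior Normal(-51/26, 11/26)
obs 7: x=-1 → posterior Normal(-11/6, 11/30)
obs 8: x=-4 → posterior Normal(-71/34, 11/34)
obs 9: x=-3/2 → posterior Normal(-77/38, 11/38)
obs 10: x=-7 → posterior Normal(-5/2, 11/42)
obs 11: x=5/2 → posterior Normal(-95/46, 11/46)
obs 12: x=3/2 → posterior Normal(-89/50, 11/50)

mu_0=-89/50, tau_0^2=11/50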